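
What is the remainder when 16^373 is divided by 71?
Using Fermat: 16^{70} ≡ 1 (mod 71). 373 ≡ 23 (mod 70). So 16^{373} ≡ 16^{23} ≡ 50 (mod 71)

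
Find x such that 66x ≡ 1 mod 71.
Since 71 is prime, by Fermat 66^(-1) ≡ 66^{69} ≡ 14 mod 71. Verify: 66 × 14 = 924 ≡ 1 mod 71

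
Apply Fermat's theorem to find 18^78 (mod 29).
By Fermat: 18^{28} ≡ 1 (mod 29). 78 = 2×28 + 22. So 18^{78} ≡ 18^{22} ≡ 13 (mod 29)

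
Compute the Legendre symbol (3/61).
(3/61) = 3^{30} mod 61 = 1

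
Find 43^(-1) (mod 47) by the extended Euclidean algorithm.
Extended GCD: 43(-12) + 47(11) = 1. So 43^(-1) ≡ -12 ≡ 35 (mod 47). Verify: 43 × 35 = 1505 ≡ 1 (mod 47)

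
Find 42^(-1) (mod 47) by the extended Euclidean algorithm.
Extended GCD: 42(-19) + 47(17) = 1. So 42^(-1) ≡ -19 ≡ 28 (mod 47). Verify: 42 × 28 = 1176 ≡ 1 (mod 47)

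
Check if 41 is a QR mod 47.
By Euler's criterion: 41^{23} ≡ 46 (mod 47). Since this equals -1 (≡ 46), 41 is not a QR.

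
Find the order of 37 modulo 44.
Powers of 37 mod 44: 37^1≡37, 37^2≡5, 37^3≡9, 37^4≡25, 37^5≡1. So the order of 37 is 5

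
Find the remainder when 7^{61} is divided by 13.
By Fermat: 7^{12} ≡ 1 mod 13. 61 = 5×12 + 1. So 7^{61} ≡ 7^{1} ≡ 7 mod 13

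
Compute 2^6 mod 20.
By repeated squaring (mod 20): 2^{1}≡2, 2^{2}≡4, 2^{4}≡16. Then 2^{6} = 2^{4+2} ≡ 16 × 4 ≡ 4 (mod 20)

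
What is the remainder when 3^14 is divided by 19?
By repeated squaring (mod 19): 3^{1}≡3, 3^{2}≡9, 3^{4}≡5, 3^{8}≡6. Then 3^{14} = 3^{8+4+2} ≡ 6 × 5 × 9 ≡ 4 (mod 19)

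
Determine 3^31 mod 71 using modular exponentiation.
By repeated squaring (mod 71): 3^{1}≡3, 3^{2}≡9, 3^{4}≡10, 3^{8}≡29, 3^{16}≡60. Then 3^{31} = 3^{16+8+4+2+1} ≡ 60 × 29 × 10 × 9 × 3 ≡ 64 (mod 71)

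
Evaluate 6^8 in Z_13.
By repeated squaring mod 13: 6^{1}≡6, 6^{2}≡10, 6^{4}≡9, 6^{8}≡3. So 6^{8} ≡ 3 mod 13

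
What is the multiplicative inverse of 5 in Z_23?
Since 23 is prime, by Fermat 5^(-1) ≡ 5^{21} ≡ 14 (mod 23). Verify: 5 × 14 = 70 ≡ 1 (mod 23)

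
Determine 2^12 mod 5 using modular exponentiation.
Using Fermat: 2^{4} ≡ 1 mod 5. 12 ≡ 0 mod 4. So 2^{12} ≡ 2^{0} ≡ 1 mod 5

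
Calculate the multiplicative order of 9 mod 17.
Powers of 9 mod 17: 9^1≡9, 9^2≡13, 9^3≡15, 9^4≡16, 9^5≡8, 9^6≡4, 9^7≡2, 9^8≡1. Order = 8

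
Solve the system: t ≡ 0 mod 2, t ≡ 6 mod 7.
M = 2 × 7 = 14. M₁ = 7, y₁ ≡ 1 mod 2. M₂ = 2, y₂ ≡ 4 mod 7. t = 0×7×1 + 6×2×4 ≡ 6 mod 14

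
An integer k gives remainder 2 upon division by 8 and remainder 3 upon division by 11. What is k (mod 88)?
M = 8 × 11 = 88. M₁ = 11, y₁ ≡ 3 (mod 8). M₂ = 8, y₂ ≡ 7 (mod 11). k = 2×11×3 + 3×8×7 ≡ 58 (mod 88)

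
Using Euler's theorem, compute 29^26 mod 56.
By Euler: 29^{24} ≡ 1 (mod 56) since gcd(29, 56) = 1. 26 = 1×24 + 2. So 29^{26} ≡ 29^{2} ≡ 1 (mod 56)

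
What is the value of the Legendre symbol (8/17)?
(8/17) = 8^{8} mod 17 = 1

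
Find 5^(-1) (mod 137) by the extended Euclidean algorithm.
Extended GCD: 5(55) + 137(-2) = 1. So 5^(-1) ≡ 55 (mod 137). Verify: 5 × 55 = 275 ≡ 1 (mod 137)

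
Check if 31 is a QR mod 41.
By Euler's criterion: 31^{20} ≡ 1 mod 41. Since this equals 1, 31 is a QR.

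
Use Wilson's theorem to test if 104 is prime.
(103)! mod 104 = 0. Since 0 ≢ -1 (mod 104), 104 is not prime.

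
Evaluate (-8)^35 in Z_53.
By repeated squaring (mod 53): (-8)^{1}≡45, (-8)^{2}≡11, (-8)^{4}≡15, (-8)^{8}≡13, (-8)^{16}≡10, (-8)^{32}≡47. Then (-8)^{35} = (-8)^{32+2+1} ≡ 47 × 11 × 45 ≡ 51 (mod 53)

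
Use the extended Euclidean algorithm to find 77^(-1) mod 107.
Extended GCD: 77(-25) + 107(18) = 1. So 77^(-1) ≡ -25 ≡ 82 mod 107. Verify: 77 × 82 = 6314 ≡ 1 mod 107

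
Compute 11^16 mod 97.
By repeated squaring mod 97: 11^{1}≡11, 11^{2}≡24, 11^{4}≡91, 11^{8}≡36, 11^{16}≡35. So 11^{16} ≡ 35 mod 97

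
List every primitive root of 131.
There are φ(130) = 48 primitive roots mod 131: {2, 6, 8, 10, 14, 17, 22, 23, 26, 29, 30, 31, 37, 40, 50, 54, 56, 57, 66, 67, 72, 76, 82, 83, 85, 87, 88, 90, 93, 95, 96, 97, 98, 103, 104, 106, 110, 111, 115, 116, 118, 119, 120, 122, 124, 126, 127, 128}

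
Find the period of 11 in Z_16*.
Powers of 11 mod 16: 11^1≡11, 11^2≡9, 11^3≡3, 11^4≡1. ord_16(11) = 4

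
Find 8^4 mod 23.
8^{4} = 4096 ≡ 2 mod 23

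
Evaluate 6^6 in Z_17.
By repeated squaring mod 17: 6^{1}≡6, 6^{2}≡2, 6^{4}≡4. Then 6^{6} = 6^{4+2} ≡ 4 × 2 ≡ 8 mod 17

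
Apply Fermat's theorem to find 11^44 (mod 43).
By Fermat: 11^{42} ≡ 1 (mod 43). So 11^{44} = 11^{42} · 11^{2} ≡ 11^{2} ≡ 35 (mod 43)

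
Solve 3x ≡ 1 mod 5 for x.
Since 5 is prime, by Fermat 3^(-1) ≡ 3^{3} ≡ 2 mod 5. Verify: 3 × 2 = 6 ≡ 1 mod 5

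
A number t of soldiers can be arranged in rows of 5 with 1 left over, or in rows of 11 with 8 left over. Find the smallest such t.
M = 5 × 11 = 55. M₁ = 11, y₁ ≡ 1 mod 5. M₂ = 5, y₂ ≡ 9 mod 11. t = 1×11×1 + 8×5×9 ≡ 41 mod 55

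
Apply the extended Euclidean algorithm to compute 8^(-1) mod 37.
Extended GCD: 8(14) + 37(-3) = 1. So 8^(-1) ≡ 14 mod 37. Verify: 8 × 14 = 112 ≡ 1 mod 37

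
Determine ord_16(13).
Powers of 13 mod 16: 13^1≡13, 13^2≡9, 13^3≡5, 13^4≡1. ord_16(13) = 4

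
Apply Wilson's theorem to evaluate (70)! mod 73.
(72)! = (70)! × (71) × (72) ≡ -1 mod 73. So (70)! ≡ -1 × [(72)(71)]^(-1) ≡ 36 mod 73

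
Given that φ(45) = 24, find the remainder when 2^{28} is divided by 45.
By Euler: 2^{24} ≡ 1 mod 45 since gcd(2, 45) = 1. 28 = 1×24 + 4. So 2^{28} ≡ 2^{4} ≡ 16 mod 45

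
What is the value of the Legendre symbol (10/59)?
(10/59) = 10^{29} mod 59 = -1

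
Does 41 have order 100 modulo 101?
41^{20} ≡ 1 mod 101 and 20 < 100, so ord_101(41) = 20 ≠ 100 and 41 is not a primitive root.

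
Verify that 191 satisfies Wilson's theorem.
(190)! mod 191 = 190. Since this equals -1 (mod 191), Wilson confirms 191 is prime.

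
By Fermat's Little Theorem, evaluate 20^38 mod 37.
By Fermat: 20^{36} ≡ 1 mod 37. So 20^{38} = 20^{36} · 20^{2} ≡ 20^{2} ≡ 30 mod 37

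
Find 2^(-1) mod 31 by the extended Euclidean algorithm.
Extended GCD: 2(-15) + 31(1) = 1. So 2^(-1) ≡ -15 ≡ 16 mod 31. Verify: 2 × 16 = 32 ≡ 1 mod 31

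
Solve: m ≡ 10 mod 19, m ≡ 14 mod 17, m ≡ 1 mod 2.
M = 19 × 17 × 2 = 646. M₁ = 34, y₁ ≡ 14 mod 19. M₂ = 38, y₂ ≡ 13 mod 17. M₃ = 323, y₃ ≡ 1 mod 2. m = 10×34×14 + 14×38×13 + 1×323×1 ≡ 371 mod 646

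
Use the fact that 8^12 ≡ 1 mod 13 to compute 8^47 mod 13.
By Fermat: 8^{12} ≡ 1 mod 13. 47 = 3×12 + 11. So 8^{47} ≡ 8^{11} ≡ 5 mod 13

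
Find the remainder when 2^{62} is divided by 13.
By Fermat: 2^{12} ≡ 1 mod 13. 62 = 5×12 + 2. So 2^{62} ≡ 2^{2} ≡ 4 mod 13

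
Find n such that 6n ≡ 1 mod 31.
Since 31 is prime, by Fermat 6^(-1) ≡ 6^{29} ≡ 26 mod 31. Verify: 6 × 26 = 156 ≡ 1 mod 31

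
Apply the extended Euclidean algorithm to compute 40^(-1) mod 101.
Extended GCD: 40(48) + 101(-19) = 1. So 40^(-1) ≡ 48 (mod 101). Verify: 40 × 48 = 1920 ≡ 1 (mod 101)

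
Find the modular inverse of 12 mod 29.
Since 29 is prime, by Fermat 12^(-1) ≡ 12^{27} ≡ 17 (mod 29). Verify: 12 × 17 = 204 ≡ 1 (mod 29)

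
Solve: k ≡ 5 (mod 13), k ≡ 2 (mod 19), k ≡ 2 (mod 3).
M = 13 × 19 × 3 = 741. M₁ = 57, y₁ ≡ 8 (mod 13). M₂ = 39, y₂ ≡ 1 (mod 19). M₃ = 247, y₃ ≡ 1 (mod 3). k = 5×57×8 + 2×39×1 + 2×247×1 ≡ 629 (mod 741)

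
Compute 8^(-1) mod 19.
Since 19 is prime, by Fermat 8^(-1) ≡ 8^{17} ≡ 12 mod 19. Verify: 8 × 12 = 96 ≡ 1 mod 19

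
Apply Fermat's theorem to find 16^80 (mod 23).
By Fermat: 16^{22} ≡ 1 (mod 23). 80 = 3×22 + 14. So 16^{80} ≡ 16^{14} ≡ 2 (mod 23)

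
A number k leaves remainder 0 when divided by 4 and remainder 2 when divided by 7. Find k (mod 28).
M = 4 × 7 = 28. M₁ = 7, y₁ ≡ 3 (mod 4). M₂ = 4, y₂ ≡ 2 (mod 7). k = 0×7×3 + 2×4×2 ≡ 16 (mod 28)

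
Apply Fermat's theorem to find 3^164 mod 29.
By Fermat: 3^{28} ≡ 1 mod 29. 164 = 5×28 + 24. So 3^{164} ≡ 3^{24} ≡ 24 mod 29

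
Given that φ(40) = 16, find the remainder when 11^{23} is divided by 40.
By Euler: 11^{16} ≡ 1 (mod 40) since gcd(11, 40) = 1. 23 = 1×16 + 7. So 11^{23} ≡ 11^{7} ≡ 11 (mod 40)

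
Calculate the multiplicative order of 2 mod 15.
Powers of 2 mod 15: 2^1≡2, 2^2≡4, 2^3≡8, 2^4≡1. Order = 4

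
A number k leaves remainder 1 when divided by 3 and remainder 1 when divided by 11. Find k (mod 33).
M = 3 × 11 = 33. M₁ = 11, y₁ ≡ 2 (mod 3). M₂ = 3, y₂ ≡ 4 (mod 11). k = 1×11×2 + 1×3×4 ≡ 1 (mod 33)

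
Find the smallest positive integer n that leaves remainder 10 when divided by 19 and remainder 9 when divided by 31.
M = 19 × 31 = 589. M₁ = 31, y₁ ≡ 8 (mod 19). M₂ = 19, y₂ ≡ 18 (mod 31). n = 10×31×8 + 9×19×18 ≡ 257 (mod 589)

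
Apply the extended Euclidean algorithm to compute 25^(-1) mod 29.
Extended GCD: 25(7) + 29(-6) = 1. So 25^(-1) ≡ 7 mod 29. Verify: 25 × 7 = 175 ≡ 1 mod 29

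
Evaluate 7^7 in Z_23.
By repeated squaring mod 23: 7^{1}≡7, 7^{2}≡3, 7^{4}≡9. Then 7^{7} = 7^{4+2+1} ≡ 9 × 3 × 7 ≡ 5 mod 23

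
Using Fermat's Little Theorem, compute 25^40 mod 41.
By Fermat's Little Theorem, 25^{40} ≡ 1 (mod 41) since 41 is prime and gcd(25, 41) = 1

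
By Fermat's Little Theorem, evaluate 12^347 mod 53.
By Fermat: 12^{52} ≡ 1 mod 53. 347 ≡ 35 mod 52. So 12^{347} ≡ 12^{35} ≡ 39 mod 53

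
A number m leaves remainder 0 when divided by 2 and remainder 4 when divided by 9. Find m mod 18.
M = 2 × 9 = 18. M₁ = 9, y₁ ≡ 1 mod 2. M₂ = 2, y₂ ≡ 5 mod 9. m = 0×9×1 + 4×2×5 ≡ 4 mod 18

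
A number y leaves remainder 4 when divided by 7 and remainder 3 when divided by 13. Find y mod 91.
M = 7 × 13 = 91. M₁ = 13, y₁ ≡ 6 mod 7. M₂ = 7, y₂ ≡ 2 mod 13. y = 4×13×6 + 3×7×2 ≡ 81 mod 91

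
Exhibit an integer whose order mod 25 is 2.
24 has order 2 mod 25 since 24^{2} ≡ 1 mod 25 and no smaller power works.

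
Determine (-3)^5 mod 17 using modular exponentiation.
By repeated squaring mod 17: (-3)^{1}≡14, (-3)^{2}≡9, (-3)^{4}≡13. Then (-3)^{5} = (-3)^{4+1} ≡ 13 × 14 ≡ 12 mod 17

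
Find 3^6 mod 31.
By repeated squaring mod 31: 3^{1}≡3, 3^{2}≡9, 3^{4}≡19. Then 3^{6} = 3^{4+2} ≡ 19 × 9 ≡ 16 mod 31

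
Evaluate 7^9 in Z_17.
By repeated squaring mod 17: 7^{1}≡7, 7^{2}≡15, 7^{4}≡4, 7^{8}≡16. Then 7^{9} = 7^{8+1} ≡ 16 × 7 ≡ 10 mod 17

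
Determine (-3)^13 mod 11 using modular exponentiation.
Using Fermat: (-3)^{10} ≡ 1 mod 11. 13 ≡ 3 mod 10. So (-3)^{13} ≡ (-3)^{3} ≡ 6 mod 11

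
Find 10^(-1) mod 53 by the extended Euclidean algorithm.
Extended GCD: 10(16) + 53(-3) = 1. So 10^(-1) ≡ 16 mod 53. Verify: 10 × 16 = 160 ≡ 1 mod 53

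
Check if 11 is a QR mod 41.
By Euler's criterion: 11^{20} ≡ 40 (mod 41). Since this equals -1 (≡ 40), 11 is not a QR.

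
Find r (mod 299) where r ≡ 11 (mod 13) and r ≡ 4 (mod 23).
M = 13 × 23 = 299. M₁ = 23, y₁ ≡ 4 (mod 13). M₂ = 13, y₂ ≡ 16 (mod 23). r = 11×23×4 + 4×13×16 ≡ 50 (mod 299)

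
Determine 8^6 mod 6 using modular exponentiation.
By repeated squaring mod 6: 8^{1}≡2, 8^{2}≡4, 8^{4}≡4. Then 8^{6} = 8^{4+2} ≡ 4 × 4 ≡ 4 mod 6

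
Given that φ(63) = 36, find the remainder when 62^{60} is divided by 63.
By Euler: 62^{36} ≡ 1 mod 63 since gcd(62, 63) = 1. 60 = 1×36 + 24. So 62^{60} ≡ 62^{24} ≡ 1 mod 63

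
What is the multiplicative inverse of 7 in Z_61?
Since 61 is prime, by Fermat 7^(-1) ≡ 7^{59} ≡ 35 mod 61. Verify: 7 × 35 = 245 ≡ 1 mod 61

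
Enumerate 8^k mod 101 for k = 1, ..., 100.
8^1, 8^2, ..., 8^{100} mod 101: [8, 64, 7, 56, 44, 49, 89, 5, 40, 17, 35, 78, 18, 43, 41, 25, 99, 85, 74, 87, 90, 13, 3, 24, 91, 21, 67, 31, 46, 65, 15, 19, 51, 4, 32, 54, 28, 22, 75, 95, 53, 20, 59, 68, 39, 9, 72, 71, 63, 100, 93, 37, 94, 45, 57, 52, 12, 96, 61, 84, 66, 23, 83, 58, 60, 76, 2, 16, 27, 14, 11, 88, 98, 77, 10, 80, 34, 70, 55, 36, 86, 82, 50, 97, 69, 47, 73, 79, 26, 6, 48, 81, 42, 33, 62, 92, 29, 30, 38, 1]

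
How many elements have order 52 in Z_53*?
There are φ(53-1) = φ(52) = 24 primitive roots modulo 53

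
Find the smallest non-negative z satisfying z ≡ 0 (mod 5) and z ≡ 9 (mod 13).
M = 5 × 13 = 65. M₁ = 13, y₁ ≡ 2 (mod 5). M₂ = 5, y₂ ≡ 8 (mod 13). z = 0×13×2 + 9×5×8 ≡ 35 (mod 65)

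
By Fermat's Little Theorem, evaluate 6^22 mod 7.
By Fermat: 6^{6} ≡ 1 (mod 7). 22 = 3×6 + 4. So 6^{22} ≡ 6^{4} ≡ 1 (mod 7)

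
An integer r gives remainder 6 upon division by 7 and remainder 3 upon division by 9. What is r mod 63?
M = 7 × 9 = 63. M₁ = 9, y₁ ≡ 4 mod 7. M₂ = 7, y₂ ≡ 4 mod 9. r = 6×9×4 + 3×7×4 ≡ 48 mod 63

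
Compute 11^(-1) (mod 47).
Since 47 is prime, by Fermat 11^(-1) ≡ 11^{45} ≡ 30 (mod 47). Verify: 11 × 30 = 330 ≡ 1 (mod 47)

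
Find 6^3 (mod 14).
6^{3} = 216 ≡ 6 (mod 14)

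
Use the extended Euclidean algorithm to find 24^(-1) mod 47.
Extended GCD: 24(2) + 47(-1) = 1. So 24^(-1) ≡ 2 mod 47. Verify: 24 × 2 = 48 ≡ 1 mod 47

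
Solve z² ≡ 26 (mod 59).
The square roots of 26 mod 59 are 12 and 47. Verify: 12² = 144 ≡ 26 (mod 59)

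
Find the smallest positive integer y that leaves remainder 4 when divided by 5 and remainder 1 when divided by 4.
M = 5 × 4 = 20. M₁ = 4, y₁ ≡ 4 (mod 5). M₂ = 5, y₂ ≡ 1 (mod 4). y = 4×4×4 + 1×5×1 ≡ 9 (mod 20)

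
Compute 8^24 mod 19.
Using Fermat: 8^{18} ≡ 1 (mod 19). 24 ≡ 6 (mod 18). So 8^{24} ≡ 8^{6} ≡ 1 (mod 19)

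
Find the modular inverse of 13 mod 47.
Since 47 is prime, by Fermat 13^(-1) ≡ 13^{45} ≡ 29 (mod 47). Verify: 13 × 29 = 377 ≡ 1 (mod 47)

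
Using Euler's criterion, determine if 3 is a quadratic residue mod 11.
By Euler's criterion: 3^{5} ≡ 1 mod 11. Since this equals 1, 3 is a QR.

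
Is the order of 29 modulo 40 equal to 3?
Powers of 29 mod 40: 29^1≡29, 29^2≡1. Already 29^2≡1, so the order is 2 < 3. No, the actual order is 2.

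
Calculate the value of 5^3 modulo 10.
5^{3} = 125 ≡ 5 mod 10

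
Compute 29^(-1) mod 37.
Since 37 is prime, by Fermat 29^(-1) ≡ 29^{35} ≡ 23 mod 37. Verify: 29 × 23 = 667 ≡ 1 mod 37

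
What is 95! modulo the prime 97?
(96)! = (95)! × (96) ≡ -1 (mod 97). So (95)! ≡ -1 × (96)^(-1) ≡ (-1)×(-1) = 1 (mod 97)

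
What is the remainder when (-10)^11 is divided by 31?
By repeated squaring (mod 31): (-10)^{1}≡21, (-10)^{2}≡7, (-10)^{4}≡18, (-10)^{8}≡14. Then (-10)^{11} = (-10)^{8+2+1} ≡ 14 × 7 × 21 ≡ 12 (mod 31)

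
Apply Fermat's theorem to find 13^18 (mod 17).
By Fermat: 13^{16} ≡ 1 (mod 17). So 13^{18} = 13^{16} · 13^{2} ≡ 13^{2} ≡ 16 (mod 17)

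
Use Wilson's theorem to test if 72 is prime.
(71)! mod 72 = 0. Since 0 ≢ -1 mod 72, 72 is not prime.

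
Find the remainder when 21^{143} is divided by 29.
By Fermat: 21^{28} ≡ 1 (mod 29). 143 = 5×28 + 3. So 21^{143} ≡ 21^{3} ≡ 10 (mod 29)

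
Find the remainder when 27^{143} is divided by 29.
By Fermat: 27^{28} ≡ 1 (mod 29). 143 = 5×28 + 3. So 27^{143} ≡ 27^{3} ≡ 21 (mod 29)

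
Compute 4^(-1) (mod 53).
Since 53 is prime, by Fermat 4^(-1) ≡ 4^{51} ≡ 40 (mod 53). Verify: 4 × 40 = 160 ≡ 1 (mod 53)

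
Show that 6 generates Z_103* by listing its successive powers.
6^1, 6^2, ..., 6^{102} mod 103: [6, 36, 10, 60, 51, 100, 85, 98, 73, 26, 53, 9, 54, 15, 90, 25, 47, 76, 44, 58, 39, 28, 65, 81, 74, 32, 89, 19, 11, 66, 87, 7, 42, 46, 70, 8, 48, 82, 80, 68, 99, 79, 62, 63, 69, 2, 12, 72, 20, 17, 102, 97, 67, 93, 43, 52, 3, 18, 5, 30, 77, 50, 94, 49, 88, 13, 78, 56, 27, 59, 45, 64, 75, 38, 22, 29, 71, 14, 84, 92, 37, 16, 96, 61, 57, 33, 95, 55, 21, 23, 35, 4, 24, 41, 40, 34, 101, 91, 31, 83, 86, 1]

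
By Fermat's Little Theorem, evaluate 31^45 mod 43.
By Fermat: 31^{42} ≡ 1 (mod 43). So 31^{45} = 31^{42} · 31^{3} ≡ 31^{3} ≡ 35 (mod 43)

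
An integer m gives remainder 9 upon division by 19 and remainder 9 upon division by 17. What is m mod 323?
M = 19 × 17 = 323. M₁ = 17, y₁ ≡ 9 mod 19. M₂ = 19, y₂ ≡ 9 mod 17. m = 9×17×9 + 9×19×9 ≡ 9 mod 323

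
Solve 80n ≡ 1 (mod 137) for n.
Since 137 is prime, by Fermat 80^(-1) ≡ 80^{135} ≡ 12 (mod 137). Verify: 80 × 12 = 960 ≡ 1 (mod 137)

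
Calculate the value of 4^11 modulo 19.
By repeated squaring (mod 19): 4^{1}≡4, 4^{2}≡16, 4^{4}≡9, 4^{8}≡5. Then 4^{11} = 4^{8+2+1} ≡ 5 × 16 × 4 ≡ 16 (mod 19)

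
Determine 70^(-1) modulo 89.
Since 89 is prime, by Fermat 70^(-1) ≡ 70^{87} ≡ 14 (mod 89). Verify: 70 × 14 = 980 ≡ 1 (mod 89)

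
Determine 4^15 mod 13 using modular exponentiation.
Using Fermat: 4^{12} ≡ 1 (mod 13). 15 ≡ 3 (mod 12). So 4^{15} ≡ 4^{3} ≡ 12 (mod 13)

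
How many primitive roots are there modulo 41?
A prime p has φ(p-1) primitive roots; here φ(40) = 16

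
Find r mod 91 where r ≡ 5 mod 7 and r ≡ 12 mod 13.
M = 7 × 13 = 91. M₁ = 13, y₁ ≡ 6 mod 7. M₂ = 7, y₂ ≡ 2 mod 13. r = 5×13×6 + 12×7×2 ≡ 12 mod 91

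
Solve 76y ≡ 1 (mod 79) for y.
Since 79 is prime, by Fermat 76^(-1) ≡ 76^{77} ≡ 26 (mod 79). Verify: 76 × 26 = 1976 ≡ 1 (mod 79)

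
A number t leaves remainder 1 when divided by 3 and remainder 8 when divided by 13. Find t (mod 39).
M = 3 × 13 = 39. M₁ = 13, y₁ ≡ 1 (mod 3). M₂ = 3, y₂ ≡ 9 (mod 13). t = 1×13×1 + 8×3×9 ≡ 34 (mod 39)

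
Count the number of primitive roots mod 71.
There are φ(71-1) = φ(70) = 24 primitive roots modulo 71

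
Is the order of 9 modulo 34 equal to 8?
Powers of 9 mod 34: 9^1≡9, 9^2≡13, 9^3≡15, 9^4≡33, 9^5≡25, 9^6≡21, 9^7≡19, 9^8≡1. First k with 9^k≡1 is k=8. Yes, ord_34(9) = 8.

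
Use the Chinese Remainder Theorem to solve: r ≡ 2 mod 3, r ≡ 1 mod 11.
M = 3 × 11 = 33. M₁ = 11, y₁ ≡ 2 mod 3. M₂ = 3, y₂ ≡ 4 mod 11. r = 2×11×2 + 1×3×4 ≡ 23 mod 33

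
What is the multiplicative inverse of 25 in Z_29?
Since 29 is prime, by Fermat 25^(-1) ≡ 25^{27} ≡ 7 (mod 29). Verify: 25 × 7 = 175 ≡ 1 (mod 29)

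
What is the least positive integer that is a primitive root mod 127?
g = 3. Powers: [3, 9, 27, 81, 116, 94, 28, 84, 125, 121, ...] generates all 126 non-zero residues.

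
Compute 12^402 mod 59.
Using Fermat: 12^{58} ≡ 1 mod 59. 402 ≡ 54 mod 58. So 12^{402} ≡ 12^{54} ≡ 35 mod 59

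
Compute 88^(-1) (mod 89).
Since 89 is prime, by Fermat 88^(-1) ≡ 88^{87} ≡ 88 (mod 89). Verify: 88 × 88 = 7744 ≡ 1 (mod 89)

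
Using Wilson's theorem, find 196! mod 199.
(198)! = (196)! × (197) × (198) ≡ -1 (mod 199). So (196)! ≡ -1 × [(198)(197)]^(-1) ≡ 99 (mod 199)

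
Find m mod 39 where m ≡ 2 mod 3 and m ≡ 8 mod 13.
M = 3 × 13 = 39. M₁ = 13, y₁ ≡ 1 mod 3. M₂ = 3, y₂ ≡ 9 mod 13. m = 2×13×1 + 8×3×9 ≡ 8 mod 39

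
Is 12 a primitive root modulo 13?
12^{2} ≡ 1 (mod 13) and 2 < 12, so ord_13(12) = 2 ≠ 12 and 12 is not a primitive root.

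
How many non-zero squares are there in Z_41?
For prime 41, there are (p-1)/2 = (41-1)/2 = 20 quadratic residues (excluding 0).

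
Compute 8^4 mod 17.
8^{4} = 4096 ≡ 16 mod 17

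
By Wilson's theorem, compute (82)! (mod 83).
By Wilson's theorem, (82)! ≡ -1 ≡ 82 (mod 83)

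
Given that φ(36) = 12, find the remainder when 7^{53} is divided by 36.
By Euler: 7^{12} ≡ 1 (mod 36) since gcd(7, 36) = 1. 53 = 4×12 + 5. So 7^{53} ≡ 7^{5} ≡ 31 (mod 36)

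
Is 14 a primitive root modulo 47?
14^{23} ≡ 1 mod 47 and 23 < 46, so ord_47(14) = 23 ≠ 46 and 14 is not a primitive root.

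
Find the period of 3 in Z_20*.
Powers of 3 mod 20: 3^1≡3, 3^2≡9, 3^3≡7, 3^4≡1. ord_20(3) = 4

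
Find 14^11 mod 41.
By repeated squaring mod 41: 14^{1}≡14, 14^{2}≡32, 14^{4}≡40, 14^{8}≡1. Then 14^{11} = 14^{8+2+1} ≡ 1 × 32 × 14 ≡ 38 mod 41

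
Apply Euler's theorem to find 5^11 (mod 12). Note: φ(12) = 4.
By Euler: 5^{4} ≡ 1 (mod 12) since gcd(5, 12) = 1. 11 = 2×4 + 3. So 5^{11} ≡ 5^{3} ≡ 5 (mod 12)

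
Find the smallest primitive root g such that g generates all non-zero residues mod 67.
g = 2. Powers: [2, 4, 8, 16, 32, 64, 61, 55, ...] generates all 66 non-zero residues.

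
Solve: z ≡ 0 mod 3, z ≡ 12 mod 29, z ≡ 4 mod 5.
M = 3 × 29 × 5 = 435. M₁ = 145, y₁ ≡ 1 mod 3. M₂ = 15, y₂ ≡ 2 mod 29. M₃ = 87, y₃ ≡ 3 mod 5. z = 0×145×1 + 12×15×2 + 4×87×3 ≡ 99 mod 435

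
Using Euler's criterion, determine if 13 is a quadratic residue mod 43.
By Euler's criterion: 13^{21} ≡ 1 (mod 43). Since this equals 1, 13 is a QR.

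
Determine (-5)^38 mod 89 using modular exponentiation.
By repeated squaring mod 89: (-5)^{1}≡84, (-5)^{2}≡25, (-5)^{4}≡2, (-5)^{8}≡4, (-5)^{16}≡16, (-5)^{32}≡78. Then (-5)^{38} = (-5)^{32+4+2} ≡ 78 × 2 × 25 ≡ 73 mod 89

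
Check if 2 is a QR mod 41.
By Euler's criterion: 2^{20} ≡ 1 (mod 41). Since this equals 1, 2 is a QR.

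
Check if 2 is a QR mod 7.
By Euler's criterion: 2^{3} ≡ 1 (mod 7). Since this equals 1, 2 is a QR.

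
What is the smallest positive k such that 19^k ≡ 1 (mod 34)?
Powers of 19 mod 34: 19^1≡19, 19^2≡21, 19^3≡25, 19^4≡33, 19^5≡15, 19^6≡13, 19^7≡9, 19^8≡1. So the order of 19 is 8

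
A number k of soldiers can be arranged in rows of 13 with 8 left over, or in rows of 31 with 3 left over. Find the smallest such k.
M = 13 × 31 = 403. M₁ = 31, y₁ ≡ 8 (mod 13). M₂ = 13, y₂ ≡ 12 (mod 31). k = 8×31×8 + 3×13×12 ≡ 34 (mod 403)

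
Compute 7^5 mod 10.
By repeated squaring (mod 10): 7^{1}≡7, 7^{2}≡9, 7^{4}≡1. Then 7^{5} = 7^{4+1} ≡ 1 × 7 ≡ 7 (mod 10)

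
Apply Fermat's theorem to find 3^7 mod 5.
By Fermat: 3^{4} ≡ 1 mod 5. So 3^{7} = 3^{4} · 3^{3} ≡ 3^{3} ≡ 2 mod 5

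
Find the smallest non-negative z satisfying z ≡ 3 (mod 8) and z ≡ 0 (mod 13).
M = 8 × 13 = 104. M₁ = 13, y₁ ≡ 5 (mod 8). M₂ = 8, y₂ ≡ 5 (mod 13). z = 3×13×5 + 0×8×5 ≡ 91 (mod 104)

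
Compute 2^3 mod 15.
2^{3} = 8 ≡ 8 (mod 15)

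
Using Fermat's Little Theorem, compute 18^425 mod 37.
By Fermat: 18^{36} ≡ 1 mod 37. 425 ≡ 29 mod 36. So 18^{425} ≡ 18^{29} ≡ 20 mod 37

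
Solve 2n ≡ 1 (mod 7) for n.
Since 7 is prime, by Fermat 2^(-1) ≡ 2^{5} ≡ 4 (mod 7). Verify: 2 × 4 = 8 ≡ 1 (mod 7)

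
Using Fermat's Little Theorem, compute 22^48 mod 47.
By Fermat: 22^{46} ≡ 1 (mod 47). So 22^{48} = 22^{46} · 22^{2} ≡ 22^{2} ≡ 14 (mod 47)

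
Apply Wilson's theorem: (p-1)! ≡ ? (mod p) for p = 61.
By Wilson's theorem, (60)! ≡ -1 ≡ 60 (mod 61)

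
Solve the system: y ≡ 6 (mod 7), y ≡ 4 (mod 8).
M = 7 × 8 = 56. M₁ = 8, y₁ ≡ 1 (mod 7). M₂ = 7, y₂ ≡ 7 (mod 8). y = 6×8×1 + 4×7×7 ≡ 20 (mod 56)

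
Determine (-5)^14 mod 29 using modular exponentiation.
By repeated squaring mod 29: (-5)^{1}≡24, (-5)^{2}≡25, (-5)^{4}≡16, (-5)^{8}≡24. Then (-5)^{14} = (-5)^{8+4+2} ≡ 24 × 16 × 25 ≡ 1 mod 29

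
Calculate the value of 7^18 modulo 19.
Using Fermat: 7^{18} ≡ 1 (mod 19). 18 ≡ 0 (mod 18). So 7^{18} ≡ 7^{0} ≡ 1 (mod 19)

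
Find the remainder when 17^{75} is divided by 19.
By Fermat: 17^{18} ≡ 1 mod 19. 75 = 4×18 + 3. So 17^{75} ≡ 17^{3} ≡ 11 mod 19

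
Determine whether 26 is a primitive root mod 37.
26^{3} ≡ 1 mod 37 and 3 < 36, so ord_37(26) = 3 ≠ 36 and 26 is not a primitive root.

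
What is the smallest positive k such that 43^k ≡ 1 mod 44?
Powers of 43 mod 44: 43^1≡43, 43^2≡1. So the order of 43 is 2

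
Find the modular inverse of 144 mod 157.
Since 157 is prime, by Fermat 144^(-1) ≡ 144^{155} ≡ 12 mod 157. Verify: 144 × 12 = 1728 ≡ 1 mod 157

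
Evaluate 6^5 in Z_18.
By repeated squaring (mod 18): 6^{1}≡6, 6^{2}≡0, 6^{4}≡0. Then 6^{5} = 6^{4+1} ≡ 0 × 6 ≡ 0 (mod 18)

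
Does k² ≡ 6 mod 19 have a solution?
By Euler's criterion: 6^{9} ≡ 1 mod 19. Since this equals 1, 6 is a QR.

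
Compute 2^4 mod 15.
2^{4} = 16 ≡ 1 (mod 15)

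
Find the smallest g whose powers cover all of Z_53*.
g = 2. Powers: [2, 4, 8, 16, 32, 11, ...] generates all 52 non-zero residues.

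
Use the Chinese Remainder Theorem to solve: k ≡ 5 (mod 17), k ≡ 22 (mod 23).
M = 17 × 23 = 391. M₁ = 23, y₁ ≡ 3 (mod 17). M₂ = 17, y₂ ≡ 19 (mod 23). k = 5×23×3 + 22×17×19 ≡ 22 (mod 391)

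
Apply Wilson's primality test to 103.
(102)! mod 103 = 102. Since 102 ≡ -1 mod 103, 103 is prime.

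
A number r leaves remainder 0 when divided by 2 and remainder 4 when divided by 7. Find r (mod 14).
M = 2 × 7 = 14. M₁ = 7, y₁ ≡ 1 (mod 2). M₂ = 2, y₂ ≡ 4 (mod 7). r = 0×7×1 + 4×2×4 ≡ 4 (mod 14)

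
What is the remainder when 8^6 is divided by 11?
By repeated squaring mod 11: 8^{1}≡8, 8^{2}≡9, 8^{4}≡4. Then 8^{6} = 8^{4+2} ≡ 4 × 9 ≡ 3 mod 11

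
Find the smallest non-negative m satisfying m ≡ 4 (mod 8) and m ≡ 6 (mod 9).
M = 8 × 9 = 72. M₁ = 9, y₁ ≡ 1 (mod 8). M₂ = 8, y₂ ≡ 8 (mod 9). m = 4×9×1 + 6×8×8 ≡ 60 (mod 72)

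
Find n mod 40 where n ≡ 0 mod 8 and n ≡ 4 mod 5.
M = 8 × 5 = 40. M₁ = 5, y₁ ≡ 5 mod 8. M₂ = 8, y₂ ≡ 2 mod 5. n = 0×5×5 + 4×8×2 ≡ 24 mod 40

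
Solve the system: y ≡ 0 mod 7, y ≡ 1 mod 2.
M = 7 × 2 = 14. M₁ = 2, y₁ ≡ 4 mod 7. M₂ = 7, y₂ ≡ 1 mod 2. y = 0×2×4 + 1×7×1 ≡ 7 mod 14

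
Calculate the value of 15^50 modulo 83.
By repeated squaring mod 83: 15^{1}≡15, 15^{2}≡59, 15^{4}≡78, 15^{8}≡25, 15^{16}≡44, 15^{32}≡27. Then 15^{50} = 15^{32+16+2} ≡ 27 × 44 × 59 ≡ 40 mod 83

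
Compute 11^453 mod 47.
Using Fermat: 11^{46} ≡ 1 mod 47. 453 ≡ 39 mod 46. So 11^{453} ≡ 11^{39} ≡ 44 mod 47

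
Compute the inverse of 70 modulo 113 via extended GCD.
Extended GCD: 70(21) + 113(-13) = 1. So 70^(-1) ≡ 21 mod 113. Verify: 70 × 21 = 1470 ≡ 1 mod 113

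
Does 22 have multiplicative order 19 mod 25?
Powers of 22 mod 25: 22^1≡22, 22^2≡9, 22^3≡23, 22^4≡6, 22^5≡7, 22^6≡4, 22^7≡13, 22^8≡11, 22^9≡17, 22^10≡24, 22^11≡3, 22^12≡16, 22^13≡2, 22^14≡19, 22^15≡18, 22^16≡21, 22^17≡12, 22^18≡14, 22^19≡8, 22^20≡1. 22^19≡8≢1, so ord ≠ 19. No, the actual order is 20.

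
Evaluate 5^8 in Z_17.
By repeated squaring (mod 17): 5^{1}≡5, 5^{2}≡8, 5^{4}≡13, 5^{8}≡16. So 5^{8} ≡ 16 (mod 17)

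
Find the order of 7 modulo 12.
Powers of 7 mod 12: 7^1≡7, 7^2≡1. ord_12(7) = 2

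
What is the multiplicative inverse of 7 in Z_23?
Since 23 is prime, by Fermat 7^(-1) ≡ 7^{21} ≡ 10 (mod 23). Verify: 7 × 10 = 70 ≡ 1 (mod 23)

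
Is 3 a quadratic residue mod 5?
By Euler's criterion: 3^{2} ≡ 4 mod 5. Since this equals -1 (≡ 4), 3 is not a QR.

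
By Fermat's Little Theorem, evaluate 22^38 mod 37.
By Fermat: 22^{36} ≡ 1 mod 37. So 22^{38} = 22^{36} · 22^{2} ≡ 22^{2} ≡ 3 mod 37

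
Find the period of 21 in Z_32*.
Powers of 21 mod 32: 21^1≡21, 21^2≡25, 21^3≡13, 21^4≡17, 21^5≡5, 21^6≡9, 21^7≡29, 21^8≡1. ord_32(21) = 8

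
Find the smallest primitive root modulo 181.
g = 2. Powers: [2, 4, 8, 16, 32, 64, ...] generates all 180 non-zero residues.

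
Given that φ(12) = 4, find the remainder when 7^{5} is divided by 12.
By Euler: 7^{4} ≡ 1 (mod 12) since gcd(7, 12) = 1. 5 = 1×4 + 1. So 7^{5} ≡ 7^{1} ≡ 7 (mod 12)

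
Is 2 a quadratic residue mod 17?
By Euler's criterion: 2^{8} ≡ 1 (mod 17). Since this equals 1, 2 is a QR.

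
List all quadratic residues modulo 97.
Squares in Z_97*: {1, 2, 3, 4, 6, 8, 9, 11, 12, 16, 18, 22, 24, 25, 27, 31, 32, 33, 35, 36, 43, 44, 47, 48, 49, 50, 53, 54, 61, 62, 64, 65, 66, 70, 72, 73, 75, 79, 81, 85, 86, 88, 89, 91, 93, 94, 95, 96}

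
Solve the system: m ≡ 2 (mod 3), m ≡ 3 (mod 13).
M = 3 × 13 = 39. M₁ = 13, y₁ ≡ 1 (mod 3). M₂ = 3, y₂ ≡ 9 (mod 13). m = 2×13×1 + 3×3×9 ≡ 29 (mod 39)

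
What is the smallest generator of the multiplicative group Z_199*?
g = 3. For each prime q|198: 3^{99}≡198, 3^{66}≡106, 3^{18}≡125, none ≡ 1, so ord_199(3) = 198 and 3 is a primitive root.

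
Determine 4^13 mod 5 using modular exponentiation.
Using Fermat: 4^{4} ≡ 1 mod 5. 13 ≡ 1 mod 4. So 4^{13} ≡ 4^{1} ≡ 4 mod 5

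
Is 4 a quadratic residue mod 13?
By Euler's criterion: 4^{6} ≡ 1 mod 13. Since this equals 1, 4 is a QR.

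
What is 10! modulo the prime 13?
(12)! = (10)! × (11) × (12) ≡ -1 mod 13. So (10)! ≡ -1 × [(12)(11)]^(-1) ≡ 6 mod 13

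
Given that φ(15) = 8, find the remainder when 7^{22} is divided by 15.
By Euler: 7^{8} ≡ 1 (mod 15) since gcd(7, 15) = 1. 22 = 2×8 + 6. So 7^{22} ≡ 7^{6} ≡ 4 (mod 15)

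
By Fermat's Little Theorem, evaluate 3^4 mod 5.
By Fermat's Little Theorem, 3^{4} ≡ 1 mod 5 since 5 is prime and gcd(3, 5) = 1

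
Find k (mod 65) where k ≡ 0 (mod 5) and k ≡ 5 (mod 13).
M = 5 × 13 = 65. M₁ = 13, y₁ ≡ 2 (mod 5). M₂ = 5, y₂ ≡ 8 (mod 13). k = 0×13×2 + 5×5×8 ≡ 5 (mod 65)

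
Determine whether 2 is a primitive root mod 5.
ord_5(2) divides 4. For each prime q|4: 2^{2}≡4, none ≡ 1. So 2 has order 4 and is a primitive root mod 5.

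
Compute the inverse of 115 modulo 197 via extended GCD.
Extended GCD: 115(12) + 197(-7) = 1. So 115^(-1) ≡ 12 (mod 197). Verify: 115 × 12 = 1380 ≡ 1 (mod 197)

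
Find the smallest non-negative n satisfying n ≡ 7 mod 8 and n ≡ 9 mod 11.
M = 8 × 11 = 88. M₁ = 11, y₁ ≡ 3 mod 8. M₂ = 8, y₂ ≡ 7 mod 11. n = 7×11×3 + 9×8×7 ≡ 31 mod 88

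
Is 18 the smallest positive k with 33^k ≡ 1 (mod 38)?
Powers of 33 mod 38: 33^1≡33, 33^2≡25, 33^3≡27, 33^4≡17, 33^5≡29, 33^6≡7, 33^7≡3, 33^8≡23, 33^9≡37, 33^10≡5, 33^11≡13, 33^12≡11, 33^13≡21, 33^14≡9, 33^15≡31, 33^16≡35, 33^17≡15, 33^18≡1. First k with 33^k≡1 is k=18. Yes, ord_38(33) = 18.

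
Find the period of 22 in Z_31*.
Powers of 22 mod 31: 22^1≡22, 22^2≡19, 22^3≡15, 22^4≡20, 22^5≡6, 22^6≡8, 22^7≡21, 22^8≡28, 22^9≡27, 22^10≡5, 22^11≡17, 22^12≡2, 22^13≡13, 22^14≡7, 22^15≡30, 22^16≡9, 22^17≡12, 22^18≡16, 22^19≡11, 22^20≡25, 22^21≡23, 22^22≡10, 22^23≡3, 22^24≡4, 22^25≡26, 22^26≡14, 22^27≡29, 22^28≡18, 22^29≡24, 22^30≡1. So the order of 22 is 30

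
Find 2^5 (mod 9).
By repeated squaring (mod 9): 2^{1}≡2, 2^{2}≡4, 2^{4}≡7. Then 2^{5} = 2^{4+1} ≡ 7 × 2 ≡ 5 (mod 9)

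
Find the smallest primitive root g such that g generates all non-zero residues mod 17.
g = 3. Powers: [3, 9, 10, 13, 5, 15, 11, 16, 14, 8, ...] generates all 16 non-zero residues.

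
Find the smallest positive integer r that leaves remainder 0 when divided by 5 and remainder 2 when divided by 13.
M = 5 × 13 = 65. M₁ = 13, y₁ ≡ 2 mod 5. M₂ = 5, y₂ ≡ 8 mod 13. r = 0×13×2 + 2×5×8 ≡ 15 mod 65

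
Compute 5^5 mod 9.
By repeated squaring (mod 9): 5^{1}≡5, 5^{2}≡7, 5^{4}≡4. Then 5^{5} = 5^{4+1} ≡ 4 × 5 ≡ 2 (mod 9)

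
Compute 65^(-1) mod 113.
Since 113 is prime, by Fermat 65^(-1) ≡ 65^{111} ≡ 40 mod 113. Verify: 65 × 40 = 2600 ≡ 1 mod 113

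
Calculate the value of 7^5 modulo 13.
By repeated squaring (mod 13): 7^{1}≡7, 7^{2}≡10, 7^{4}≡9. Then 7^{5} = 7^{4+1} ≡ 9 × 7 ≡ 11 (mod 13)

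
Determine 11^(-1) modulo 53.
Since 53 is prime, by Fermat 11^(-1) ≡ 11^{51} ≡ 29 (mod 53). Verify: 11 × 29 = 319 ≡ 1 (mod 53)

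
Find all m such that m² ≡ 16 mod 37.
The square roots of 16 mod 37 are 33 and 4. Verify: 33² = 1089 ≡ 16 mod 37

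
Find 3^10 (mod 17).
By repeated squaring (mod 17): 3^{1}≡3, 3^{2}≡9, 3^{4}≡13, 3^{8}≡16. Then 3^{10} = 3^{8+2} ≡ 16 × 9 ≡ 8 (mod 17)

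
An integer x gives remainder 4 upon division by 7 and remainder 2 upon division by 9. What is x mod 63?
M = 7 × 9 = 63. M₁ = 9, y₁ ≡ 4 mod 7. M₂ = 7, y₂ ≡ 4 mod 9. x = 4×9×4 + 2×7×4 ≡ 11 mod 63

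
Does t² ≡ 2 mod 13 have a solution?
By Euler's criterion: 2^{6} ≡ 12 mod 13. Since this equals -1 (≡ 12), 2 is not a QR.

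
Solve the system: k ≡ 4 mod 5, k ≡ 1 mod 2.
M = 5 × 2 = 10. M₁ = 2, y₁ ≡ 3 mod 5. M₂ = 5, y₂ ≡ 1 mod 2. k = 4×2×3 + 1×5×1 ≡ 9 mod 10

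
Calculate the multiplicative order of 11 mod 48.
Powers of 11 mod 48: 11^1≡11, 11^2≡25, 11^3≡35, 11^4≡1. Order = 4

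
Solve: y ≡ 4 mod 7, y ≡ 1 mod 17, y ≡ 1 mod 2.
M = 7 × 17 × 2 = 238. M₁ = 34, y₁ ≡ 6 mod 7. M₂ = 14, y₂ ≡ 11 mod 17. M₃ = 119, y₃ ≡ 1 mod 2. y = 4×34×6 + 1×14×11 + 1×119×1 ≡ 137 mod 238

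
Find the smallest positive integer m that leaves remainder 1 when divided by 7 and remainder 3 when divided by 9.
M = 7 × 9 = 63. M₁ = 9, y₁ ≡ 4 (mod 7). M₂ = 7, y₂ ≡ 4 (mod 9). m = 1×9×4 + 3×7×4 ≡ 57 (mod 63)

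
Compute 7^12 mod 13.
Using Fermat: 7^{12} ≡ 1 (mod 13). 12 ≡ 0 (mod 12). So 7^{12} ≡ 7^{0} ≡ 1 (mod 13)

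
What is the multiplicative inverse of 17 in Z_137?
Since 137 is prime, by Fermat 17^(-1) ≡ 17^{135} ≡ 129 mod 137. Verify: 17 × 129 = 2193 ≡ 1 mod 137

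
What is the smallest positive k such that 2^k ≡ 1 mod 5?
Powers of 2 mod 5: 2^1≡2, 2^2≡4, 2^3≡3, 2^4≡1. ord_5(2) = 4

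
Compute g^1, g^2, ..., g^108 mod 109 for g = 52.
52^1, 52^2, ..., 52^{108} mod 109: [52, 88, 107, 5, 42, 4, 99, 25, 101, 20, 59, 16, 69, 100, 77, 80, 18, 64, 58, 73, 90, 102, 72, 38, 14, 74, 33, 81, 70, 43, 56, 78, 23, 106, 62, 63, 6, 94, 92, 97, 30, 34, 24, 49, 41, 61, 11, 27, 96, 87, 55, 26, 44, 108, 57, 21, 2, 104, 67, 105, 10, 84, 8, 89, 50, 93, 40, 9, 32, 29, 91, 45, 51, 36, 19, 7, 37, 71, 95, 35, 76, 28, 39, 66, 53, 31, 86, 3, 47, 46, 103, 15, 17, 12, 79, 75, 85, 60, 68, 48, 98, 82, 13, 22, 54, 83, 65, 1]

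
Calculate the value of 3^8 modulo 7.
Using Fermat: 3^{6} ≡ 1 mod 7. 8 ≡ 2 mod 6. So 3^{8} ≡ 3^{2} ≡ 2 mod 7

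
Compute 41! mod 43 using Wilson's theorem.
(42)! = (41)! × (42) ≡ -1 mod 43. So (41)! ≡ -1 × (42)^(-1) ≡ (-1)×(-1) = 1 mod 43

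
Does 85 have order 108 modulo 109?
ord_109(85) divides 108. For each prime q|108: 85^{54}≡108, 85^{36}≡63, none ≡ 1. So 85 has order 108 and is a primitive root mod 109.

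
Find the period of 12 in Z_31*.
Powers of 12 mod 31: 12^1≡12, 12^2≡20, 12^3≡23, 12^4≡28, 12^5≡26, 12^6≡2, 12^7≡24, 12^8≡9, 12^9≡15, 12^10≡25, 12^11≡21, 12^12≡4, 12^13≡17, 12^14≡18, 12^15≡30, 12^16≡19, 12^17≡11, 12^18≡8, 12^19≡3, 12^20≡5, 12^21≡29, 12^22≡7, 12^23≡22, 12^24≡16, 12^25≡6, 12^26≡10, 12^27≡27, 12^28≡14, 12^29≡13, 12^30≡1. ord_31(12) = 30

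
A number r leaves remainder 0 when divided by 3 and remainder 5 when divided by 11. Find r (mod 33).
M = 3 × 11 = 33. M₁ = 11, y₁ ≡ 2 (mod 3). M₂ = 3, y₂ ≡ 4 (mod 11). r = 0×11×2 + 5×3×4 ≡ 27 (mod 33)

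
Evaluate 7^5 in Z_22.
By repeated squaring (mod 22): 7^{1}≡7, 7^{2}≡5, 7^{4}≡3. Then 7^{5} = 7^{4+1} ≡ 3 × 7 ≡ 21 (mod 22)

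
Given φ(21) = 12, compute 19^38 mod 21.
By Euler: 19^{12} ≡ 1 (mod 21) since gcd(19, 21) = 1. 38 = 3×12 + 2. So 19^{38} ≡ 19^{2} ≡ 4 (mod 21)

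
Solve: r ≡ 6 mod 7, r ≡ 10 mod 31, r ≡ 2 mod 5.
M = 7 × 31 × 5 = 1085. M₁ = 155, y₁ ≡ 1 mod 7. M₂ = 35, y₂ ≡ 8 mod 31. M₃ = 217, y₃ ≡ 3 mod 5. r = 6×155×1 + 10×35×8 + 2×217×3 ≡ 692 mod 1085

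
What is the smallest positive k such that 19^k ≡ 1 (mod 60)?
Powers of 19 mod 60: 19^1≡19, 19^2≡1. Order = 2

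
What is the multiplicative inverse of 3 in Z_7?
Since 7 is prime, by Fermat 3^(-1) ≡ 3^{5} ≡ 5 mod 7. Verify: 3 × 5 = 15 ≡ 1 mod 7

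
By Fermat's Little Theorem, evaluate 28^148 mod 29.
By Fermat: 28^{28} ≡ 1 mod 29. 148 = 5×28 + 8. So 28^{148} ≡ 28^{8} ≡ 1 mod 29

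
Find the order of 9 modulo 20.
Powers of 9 mod 20: 9^1≡9, 9^2≡1. So the order of 9 is 2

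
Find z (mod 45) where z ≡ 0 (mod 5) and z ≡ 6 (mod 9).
M = 5 × 9 = 45. M₁ = 9, y₁ ≡ 4 (mod 5). M₂ = 5, y₂ ≡ 2 (mod 9). z = 0×9×4 + 6×5×2 ≡ 15 (mod 45)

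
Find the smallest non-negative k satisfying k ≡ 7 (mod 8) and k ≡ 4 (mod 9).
M = 8 × 9 = 72. M₁ = 9, y₁ ≡ 1 (mod 8). M₂ = 8, y₂ ≡ 8 (mod 9). k = 7×9×1 + 4×8×8 ≡ 31 (mod 72)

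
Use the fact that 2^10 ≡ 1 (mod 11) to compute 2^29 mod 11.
By Fermat: 2^{10} ≡ 1 (mod 11). 29 = 2×10 + 9. So 2^{29} ≡ 2^{9} ≡ 6 (mod 11)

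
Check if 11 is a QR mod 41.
By Euler's criterion: 11^{20} ≡ 40 mod 41. Since this equals -1 (≡ 40), 11 is not a QR.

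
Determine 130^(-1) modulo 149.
Since 149 is prime, by Fermat 130^(-1) ≡ 130^{147} ≡ 47 (mod 149). Verify: 130 × 47 = 6110 ≡ 1 (mod 149)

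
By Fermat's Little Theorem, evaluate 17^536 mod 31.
By Fermat: 17^{30} ≡ 1 mod 31. 536 ≡ 26 mod 30. So 17^{536} ≡ 17^{26} ≡ 9 mod 31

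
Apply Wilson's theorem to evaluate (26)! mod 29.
(28)! = (26)! × (27) × (28) ≡ -1 (mod 29). So (26)! ≡ -1 × [(28)(27)]^(-1) ≡ 14 (mod 29)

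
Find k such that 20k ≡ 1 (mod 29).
Since 29 is prime, by Fermat 20^(-1) ≡ 20^{27} ≡ 16 (mod 29). Verify: 20 × 16 = 320 ≡ 1 (mod 29)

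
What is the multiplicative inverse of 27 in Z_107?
Since 107 is prime, by Fermat 27^(-1) ≡ 27^{105} ≡ 4 (mod 107). Verify: 27 × 4 = 108 ≡ 1 (mod 107)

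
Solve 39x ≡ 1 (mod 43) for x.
Since 43 is prime, by Fermat 39^(-1) ≡ 39^{41} ≡ 32 (mod 43). Verify: 39 × 32 = 1248 ≡ 1 (mod 43)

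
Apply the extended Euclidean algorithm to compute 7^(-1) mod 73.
Extended GCD: 7(21) + 73(-2) = 1. So 7^(-1) ≡ 21 (mod 73). Verify: 7 × 21 = 147 ≡ 1 (mod 73)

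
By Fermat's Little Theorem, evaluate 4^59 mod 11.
By Fermat: 4^{10} ≡ 1 mod 11. 59 = 5×10 + 9. So 4^{59} ≡ 4^{9} ≡ 3 mod 11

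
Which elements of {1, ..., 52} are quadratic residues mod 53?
Quadratic residues modulo 53: {1, 4, 6, 7, 9, 10, 11, 13, 15, 16, 17, 24, 25, 28, 29, 36, 37, 38, 40, 42, 43, 44, 46, 47, 49, 52}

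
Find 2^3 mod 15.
2^{3} = 8 ≡ 8 mod 15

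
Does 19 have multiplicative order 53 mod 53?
Powers of 19 mod 53: 19^1≡19, 19^2≡43, 19^3≡22, 19^4≡47, 19^5≡45, 19^6≡7, 19^7≡27, 19^8≡36, 19^9≡48, 19^10≡11, 19^11≡50, 19^12≡49, 19^13≡30, 19^14≡40, 19^15≡18, 19^16≡24, 19^17≡32, 19^18≡25, 19^19≡51, 19^20≡15, 19^21≡20, 19^22≡9, 19^23≡12, 19^24≡16, 19^25≡39, 19^26≡52, 19^27≡34, 19^28≡10, 19^29≡31, 19^30≡6, 19^31≡8, 19^32≡46, 19^33≡26, 19^34≡17, 19^35≡5, 19^36≡42, 19^37≡3, 19^38≡4, 19^39≡23, 19^40≡13, 19^41≡35, 19^42≡29, 19^43≡21, 19^44≡28, 19^45≡2, 19^46≡38, 19^47≡33, 19^48≡44, 19^49≡41, 19^50≡37, 19^51≡14, 19^52≡1. Already 19^52≡1, so the order is 52 < 53. No, the actual order is 52.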